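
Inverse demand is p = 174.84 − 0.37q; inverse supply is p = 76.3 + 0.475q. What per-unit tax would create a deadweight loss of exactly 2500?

Competitive equilibrium: 174.84 − 0.37q = 76.3 + 0.475q → q* = 116.6154, p* = 131.6923.
A tax t gives Δq = t/0.845 and wedge t, so DWL = t²/1.69.
t²/1.69 = 2500 → t² = 4225 → t = 65.

65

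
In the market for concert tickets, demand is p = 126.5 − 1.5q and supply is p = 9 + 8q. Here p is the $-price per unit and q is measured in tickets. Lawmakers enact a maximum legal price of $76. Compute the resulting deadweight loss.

$75.75

Competitive equilibrium: 126.5 − 1.5q = 9 + 8q → q* = 12.3684, p* = 107.9474.
At the ceiling p = 76, quantity supplied = (76 − 9)/8 = 8.375.
Willingness to pay at q' = 8.375: 126.5 − 1.5·8.375 = 113.9375.
Δq = 12.3684 − 8.375 = 3.9934; wedge = 113.9375 − 76 = 37.9375.
Welfare loss = ½ × 3.9934 × 37.9375 = $75.75.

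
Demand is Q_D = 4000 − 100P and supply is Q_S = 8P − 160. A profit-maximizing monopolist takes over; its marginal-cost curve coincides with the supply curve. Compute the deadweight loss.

7.05

In inverse form: demand P = 40 − 0.01Q, supply P = 20 + 0.125Q.
Competitive equilibrium: 40 − 0.01Q = 20 + 0.125Q → Q* = 148.1481, P* = 38.5185.
Marginal revenue: MR = 40 − 0.02Q. Set MR = MC: 40 − 0.02Q = 20 + 0.125Q → Q_m = 137.931.
Price P_m = 40 − 0.01·137.931 = 38.6207; MC(Q_m) = 20 + 0.125·137.931 = 37.2414.
Competitive Q* = 148.1481, so ΔQ = 10.2171; wedge = 38.6207 − 37.2414 = 1.3793.
The triangle = ½ × 10.2171 × 1.3793 = 7.05.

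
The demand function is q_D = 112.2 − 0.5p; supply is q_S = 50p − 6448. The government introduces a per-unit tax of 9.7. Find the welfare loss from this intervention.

In inverse form: demand p = 224.4 − 2q, supply p = 128.96 + 0.02q.
Competitive equilibrium: 224.4 − 2q = 128.96 + 0.02q → q* = 47.2475, p* = 129.905.
With the tax, the buyer price exceeds the seller price by 9.7: (224.4 − 2q) − (128.96 + 0.02q) = 9.7 → q' = 42.4455.
Δq = 47.2475 − 42.4455 = 4.802; the wedge equals the tax, 9.7.
The triangle = ½ × 4.802 × 9.7 = 23.29.

23.29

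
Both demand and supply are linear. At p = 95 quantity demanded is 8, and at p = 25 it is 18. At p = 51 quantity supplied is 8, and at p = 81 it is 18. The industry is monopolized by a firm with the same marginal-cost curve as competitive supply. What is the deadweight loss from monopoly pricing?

130.35

Demand slope = (25 − 95)/(18 − 8) = −7, so p = 151 − 7q.
Supply slope = (81 − 51)/(18 − 8) = 3, so p = 27 + 3q.
Competitive equilibrium: 151 − 7q = 27 + 3q → q* = 12.4, p* = 64.2.
Marginal revenue: MR = 151 − 14q. Set MR = MC: 151 − 14q = 27 + 3q → q_m = 7.2941.
Price p_m = 151 − 7·7.2941 = 99.9413; MC(q_m) = 27 + 3·7.2941 = 48.8823.
Competitive q* = 12.4, so Δq = 5.1059; wedge = 99.9413 − 48.8823 = 51.059.
Welfare loss = ½ × 5.1059 × 51.059 = 130.35.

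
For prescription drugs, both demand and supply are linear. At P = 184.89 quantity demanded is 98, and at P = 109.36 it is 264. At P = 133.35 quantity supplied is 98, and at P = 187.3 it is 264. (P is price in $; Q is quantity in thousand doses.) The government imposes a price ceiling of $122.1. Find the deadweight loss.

Demand slope = (109.36 − 184.89)/(264 − 98) = −0.455, so P = 229.48 − 0.455Q.
Supply slope = (187.3 − 133.35)/(264 − 98) = 0.325, so P = 101.5 + 0.325Q.
Competitive equilibrium: 229.48 − 0.455Q = 101.5 + 0.325Q → Q* = 164.0769, P* = 154.825.
At the ceiling P = 122.1, quantity supplied = (122.1 − 101.5)/0.325 = 63.3846.
Willingness to pay at Q' = 63.3846: 229.48 − 0.455·63.3846 = 200.64.
ΔQ = 164.0769 − 63.3846 = 100.6923; wedge = 200.64 − 122.1 = 78.54.
Welfare loss = ½ × 100.6923 × 78.54 = $3954.19 thousand.

$3954.19 thousand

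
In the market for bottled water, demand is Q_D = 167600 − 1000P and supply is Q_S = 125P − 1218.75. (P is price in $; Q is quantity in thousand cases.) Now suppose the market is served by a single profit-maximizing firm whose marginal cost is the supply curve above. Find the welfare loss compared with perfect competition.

$13842.57 thousand

In inverse form: demand P = 167.6 − 0.001Q, supply P = 9.75 + 0.008Q.
Competitive equilibrium: 167.6 − 0.001Q = 9.75 + 0.008Q → Q* = 17538.8889, P* = 150.0611.
Marginal revenue: MR = 167.6 − 0.002Q. Set MR = MC: 167.6 − 0.002Q = 9.75 + 0.008Q → Q_m = 15785.
Price P_m = 167.6 − 0.001·15785 = 151.815; MC(Q_m) = 9.75 + 0.008·15785 = 136.03.
Competitive Q* = 17538.8889, so ΔQ = 1753.8889; wedge = 151.815 − 136.03 = 15.785.
DWL = ½ × 1753.8889 × 15.785 = $13842.57 thousand.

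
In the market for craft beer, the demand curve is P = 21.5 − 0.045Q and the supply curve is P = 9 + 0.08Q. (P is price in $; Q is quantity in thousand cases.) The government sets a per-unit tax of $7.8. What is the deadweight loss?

$243.36 thousand

Competitive equilibrium: 21.5 − 0.045Q = 9 + 0.08Q → Q* = 100, P* = 17.
With the tax, the buyer price exceeds the seller price by 7.8: (21.5 − 0.045Q) − (9 + 0.08Q) = 7.8 → Q' = 37.6.
ΔQ = 100 − 37.6 = 62.4; the wedge equals the tax, 7.8.
DWL = ½ × 62.4 × 7.8 = $243.36 thousand.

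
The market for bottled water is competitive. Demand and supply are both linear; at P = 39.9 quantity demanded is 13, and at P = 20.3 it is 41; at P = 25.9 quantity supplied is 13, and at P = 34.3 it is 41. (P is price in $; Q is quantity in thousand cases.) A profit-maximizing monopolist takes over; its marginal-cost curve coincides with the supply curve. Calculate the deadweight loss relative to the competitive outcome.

Demand slope = (20.3 − 39.9)/(41 − 13) = −0.7, so P = 49 − 0.7Q.
Supply slope = (34.3 − 25.9)/(41 − 13) = 0.3, so P = 22 + 0.3Q.
Competitive equilibrium: 49 − 0.7Q = 22 + 0.3Q → Q* = 27, P* = 30.1.
Marginal revenue: MR = 49 − 1.4Q. Set MR = MC: 49 − 1.4Q = 22 + 0.3Q → Q_m = 15.8824.
Price P_m = 49 − 0.7·15.8824 = 37.8823; MC(Q_m) = 22 + 0.3·15.8824 = 26.7647.
Competitive Q* = 27, so ΔQ = 11.1176; wedge = 37.8823 − 26.7647 = 11.1176.
The triangle = ½ × 11.1176 × 11.1176 = $61.80 thousand.

$61.80 thousand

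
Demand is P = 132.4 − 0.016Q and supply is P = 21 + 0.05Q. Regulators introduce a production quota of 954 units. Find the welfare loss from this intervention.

17773.08

Competitive equilibrium: 132.4 − 0.016Q = 21 + 0.05Q → Q* = 1687.8788, P* = 105.3939.
At Q = 954: demand price = 132.4 − 0.016·954 = 117.136; supply price = 21 + 0.05·954 = 68.7.
ΔQ = 1687.8788 − 954 = 733.8788; wedge = 117.136 − 68.7 = 48.436.
Welfare loss = ½ × 733.8788 × 48.436 = 17773.08.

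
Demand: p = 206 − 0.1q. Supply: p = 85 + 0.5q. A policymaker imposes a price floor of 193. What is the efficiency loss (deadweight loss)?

1540.83

Competitive equilibrium: 206 − 0.1q = 85 + 0.5q → q* = 201.6667, p* = 185.8333.
At the floor p = 193, quantity demanded = (206 − 193)/0.1 = 130.
Sellers' marginal cost at q' = 130: 85 + 0.5·130 = 150.
Δq = 201.6667 − 130 = 71.6667; wedge = 193 − 150 = 43.
The triangle = ½ × 71.6667 × 43 = 1540.83.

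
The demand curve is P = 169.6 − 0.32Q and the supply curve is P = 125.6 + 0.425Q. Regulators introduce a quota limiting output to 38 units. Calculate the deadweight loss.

Competitive equilibrium: 169.6 − 0.32Q = 125.6 + 0.425Q → Q* = 59.0604, P* = 150.7007.
At Q = 38: demand price = 169.6 − 0.32·38 = 157.44; supply price = 125.6 + 0.425·38 = 141.75.
ΔQ = 59.0604 − 38 = 21.0604; wedge = 157.44 − 141.75 = 15.69.
The triangle = ½ × 21.0604 × 15.69 = 165.22.

165.22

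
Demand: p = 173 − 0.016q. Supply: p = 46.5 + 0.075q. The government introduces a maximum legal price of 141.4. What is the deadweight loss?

708.40

Competitive equilibrium: 173 − 0.016q = 46.5 + 0.075q → q* = 1390.1099, p* = 150.7582.
At the ceiling p = 141.4, quantity supplied = (141.4 − 46.5)/0.075 = 1265.3333.
Willingness to pay at q' = 1265.3333: 173 − 0.016·1265.3333 = 152.7547.
Δq = 1390.1099 − 1265.3333 = 124.7766; wedge = 152.7547 − 141.4 = 11.3547.
Deadweight loss = ½ × 124.7766 × 11.3547 = 708.40.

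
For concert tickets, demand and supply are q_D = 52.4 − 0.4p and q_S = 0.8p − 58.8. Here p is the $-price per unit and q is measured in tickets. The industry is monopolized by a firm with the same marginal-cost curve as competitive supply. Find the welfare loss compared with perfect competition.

In inverse form: demand p = 131 − 2.5q, supply p = 73.5 + 1.25q.
Competitive equilibrium: 131 − 2.5q = 73.5 + 1.25q → q* = 15.3333, p* = 92.6667.
Marginal revenue: MR = 131 − 5q. Set MR = MC: 131 − 5q = 73.5 + 1.25q → q_m = 9.2.
Price p_m = 131 − 2.5·9.2 = 108; MC(q_m) = 73.5 + 1.25·9.2 = 85.
Competitive q* = 15.3333, so Δq = 6.1333; wedge = 108 − 85 = 23.
The triangle = ½ × 6.1333 × 23 = $70.53.

$70.53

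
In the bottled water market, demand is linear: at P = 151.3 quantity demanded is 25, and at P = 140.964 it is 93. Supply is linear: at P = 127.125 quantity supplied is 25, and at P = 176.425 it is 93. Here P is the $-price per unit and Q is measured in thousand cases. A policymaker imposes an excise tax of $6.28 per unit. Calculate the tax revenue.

$285.14 thousand

Demand slope = (140.964 − 151.3)/(93 − 25) = −0.152, so P = 155.1 − 0.152Q.
Supply slope = (176.425 − 127.125)/(93 − 25) = 0.725, so P = 109 + 0.725Q.
Competitive equilibrium: 155.1 − 0.152Q = 109 + 0.725Q → Q* = 52.5656, P* = 147.11.
With the tax, the buyer price exceeds the seller price by 6.28: (155.1 − 0.152Q) − (109 + 0.725Q) = 6.28 → Q' = 45.4048.
Tax revenue = 6.28 × 45.4048 = $285.14 thousand.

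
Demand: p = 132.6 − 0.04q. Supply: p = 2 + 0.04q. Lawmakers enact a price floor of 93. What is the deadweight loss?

16512.25

Competitive equilibrium: 132.6 − 0.04q = 2 + 0.04q → q* = 1632.5, p* = 67.3.
At the floor p = 93, quantity demanded = (132.6 − 93)/0.04 = 990.
Sellers' marginal cost at q' = 990: 2 + 0.04·990 = 41.6.
Δq = 1632.5 − 990 = 642.5; wedge = 93 − 41.6 = 51.4.
Deadweight loss = ½ × 642.5 × 51.4 = 16512.25.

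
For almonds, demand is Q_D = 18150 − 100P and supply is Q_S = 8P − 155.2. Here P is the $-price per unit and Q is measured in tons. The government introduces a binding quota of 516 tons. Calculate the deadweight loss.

$31648.72

In inverse form: demand P = 181.5 − 0.01Q, supply P = 19.4 + 0.125Q.
Competitive equilibrium: 181.5 − 0.01Q = 19.4 + 0.125Q → Q* = 1200.7407, P* = 169.4926.
At Q = 516: demand price = 181.5 − 0.01·516 = 176.34; supply price = 19.4 + 0.125·516 = 83.9.
ΔQ = 1200.7407 − 516 = 684.7407; wedge = 176.34 − 83.9 = 92.44.
Welfare loss = ½ × 684.7407 × 92.44 = $31648.72.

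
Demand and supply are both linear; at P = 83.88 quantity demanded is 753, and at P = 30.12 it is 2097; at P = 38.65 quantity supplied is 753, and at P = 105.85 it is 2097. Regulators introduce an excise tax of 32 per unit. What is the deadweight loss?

Demand slope = (30.12 − 83.88)/(2097 − 753) = −0.04, so P = 114 − 0.04Q.
Supply slope = (105.85 − 38.65)/(2097 − 753) = 0.05, so P = 1 + 0.05Q.
Competitive equilibrium: 114 − 0.04Q = 1 + 0.05Q → Q* = 1255.5556, P* = 63.7778.
With the tax, the buyer price exceeds the seller price by 32: (114 − 0.04Q) − (1 + 0.05Q) = 32 → Q' = 900.
ΔQ = 1255.5556 − 900 = 355.5556; the wedge equals the tax, 32.
Deadweight loss = ½ × 355.5556 × 32 = 5688.89.

5688.89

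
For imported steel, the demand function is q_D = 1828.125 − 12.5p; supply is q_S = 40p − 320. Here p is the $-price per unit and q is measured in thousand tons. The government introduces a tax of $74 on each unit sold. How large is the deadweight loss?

In inverse form: demand p = 146.25 − 0.08q, supply p = 8 + 0.025q.
Competitive equilibrium: 146.25 − 0.08q = 8 + 0.025q → q* = 1316.6667, p* = 40.9167.
With the tax, the buyer price exceeds the seller price by 74: (146.25 − 0.08q) − (8 + 0.025q) = 74 → q' = 611.9048.
Δq = 1316.6667 − 611.9048 = 704.7619; the wedge equals the tax, 74.
The triangle = ½ × 704.7619 × 74 = $26076.19 thousand.

$26076.19 thousand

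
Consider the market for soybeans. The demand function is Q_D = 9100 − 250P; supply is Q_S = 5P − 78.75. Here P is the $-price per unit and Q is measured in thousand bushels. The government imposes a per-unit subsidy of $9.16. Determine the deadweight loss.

In inverse form: demand P = 36.4 − 0.004Q, supply P = 15.75 + 0.2Q.
Competitive equilibrium: 36.4 − 0.004Q = 15.75 + 0.2Q → Q* = 101.2255, P* = 35.9951.
The subsidy lowers effective supply by 9.16: P = 6.59 + 0.2Q.
New quantity: 36.4 − 0.004Q = 6.59 + 0.2Q → Q' = 146.1275.
Overproduction ΔQ = 146.1275 − 101.2255 = 44.902; wedge = subsidy = 9.16.
DWL = ½ × 44.902 × 9.16 = $205.65 thousand.

$205.65 thousand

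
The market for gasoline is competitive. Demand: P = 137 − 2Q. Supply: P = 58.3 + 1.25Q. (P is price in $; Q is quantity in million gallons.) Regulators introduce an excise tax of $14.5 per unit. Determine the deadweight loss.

Competitive equilibrium: 137 − 2Q = 58.3 + 1.25Q → Q* = 24.2154, P* = 88.5692.
With the tax, the buyer price exceeds the seller price by 14.5: (137 − 2Q) − (58.3 + 1.25Q) = 14.5 → Q' = 19.7538.
ΔQ = 24.2154 − 19.7538 = 4.4616; the wedge equals the tax, 14.5.
The triangle = ½ × 4.4616 × 14.5 = $32.35 million.

$32.35 million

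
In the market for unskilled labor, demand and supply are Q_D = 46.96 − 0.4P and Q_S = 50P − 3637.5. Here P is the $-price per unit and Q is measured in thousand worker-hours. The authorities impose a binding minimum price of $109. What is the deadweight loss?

$259.76 thousand

In inverse form: demand P = 117.4 − 2.5Q, supply P = 72.75 + 0.02Q.
Competitive equilibrium: 117.4 − 2.5Q = 72.75 + 0.02Q → Q* = 17.7183, P* = 73.1044.
At the floor P = 109, quantity demanded = (117.4 − 109)/2.5 = 3.36.
Sellers' marginal cost at Q' = 3.36: 72.75 + 0.02·3.36 = 72.8172.
ΔQ = 17.7183 − 3.36 = 14.3583; wedge = 109 − 72.8172 = 36.1828.
The triangle = ½ × 14.3583 × 36.1828 = $259.76 thousand.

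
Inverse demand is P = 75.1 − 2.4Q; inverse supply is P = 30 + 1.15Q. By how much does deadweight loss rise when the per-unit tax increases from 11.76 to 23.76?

60.03

Competitive equilibrium: 75.1 − 2.4Q = 30 + 1.15Q → Q* = 12.7042, P* = 44.6099.
For a per-unit tax t: ΔQ = t/3.55, so DWL = ½·t·(t/3.55) = t²/7.1.
At t = 11.76: DWL = 19.479. At t = 23.76: DWL = 79.512.
Increase = 79.512 − 19.479 = 60.03.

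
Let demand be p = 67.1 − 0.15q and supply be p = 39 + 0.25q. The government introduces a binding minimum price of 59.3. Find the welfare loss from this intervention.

66.61

Competitive equilibrium: 67.1 − 0.15q = 39 + 0.25q → q* = 70.25, p* = 56.5625.
At the floor p = 59.3, quantity demanded = (67.1 − 59.3)/0.15 = 52.
Sellers' marginal cost at q' = 52: 39 + 0.25·52 = 52.
Δq = 70.25 − 52 = 18.25; wedge = 59.3 − 52 = 7.3.
Welfare loss = ½ × 18.25 × 7.3 = 66.61.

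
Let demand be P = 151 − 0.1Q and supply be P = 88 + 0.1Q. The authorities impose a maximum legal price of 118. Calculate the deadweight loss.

22.50

Competitive equilibrium: 151 − 0.1Q = 88 + 0.1Q → Q* = 315, P* = 119.5.
At the ceiling P = 118, quantity supplied = (118 − 88)/0.1 = 300.
Willingness to pay at Q' = 300: 151 − 0.1·300 = 121.
ΔQ = 315 − 300 = 15; wedge = 121 − 118 = 3.
Welfare loss = ½ × 15 × 3 = 22.50.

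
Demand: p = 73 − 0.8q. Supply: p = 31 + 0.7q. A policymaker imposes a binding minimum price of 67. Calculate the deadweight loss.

Competitive equilibrium: 73 − 0.8q = 31 + 0.7q → q* = 28, p* = 50.6.
At the floor p = 67, quantity demanded = (73 − 67)/0.8 = 7.5.
Sellers' marginal cost at q' = 7.5: 31 + 0.7·7.5 = 36.25.
Δq = 28 − 7.5 = 20.5; wedge = 67 − 36.25 = 30.75.
Deadweight loss = ½ × 20.5 × 30.75 = 315.19.

315.19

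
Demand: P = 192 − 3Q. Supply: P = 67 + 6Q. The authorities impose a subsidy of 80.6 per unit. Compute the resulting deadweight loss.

Competitive equilibrium: 192 − 3Q = 67 + 6Q → Q* = 13.8889, P* = 150.3333.
The subsidy lowers effective supply by 80.6: P = 6Q − 13.6.
New quantity: 192 − 3Q = 6Q − 13.6 → Q' = 22.8444.
Overproduction ΔQ = 22.8444 − 13.8889 = 8.9555; wedge = subsidy = 80.6.
Welfare loss = ½ × 8.9555 × 80.6 = 360.91.

360.91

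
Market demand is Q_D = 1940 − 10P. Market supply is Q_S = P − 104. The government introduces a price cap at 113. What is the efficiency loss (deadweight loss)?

In inverse form: demand P = 194 − 0.1Q, supply P = 104 + Q.
Competitive equilibrium: 194 − 0.1Q = 104 + Q → Q* = 81.8182, P* = 185.8182.
At the ceiling P = 113, quantity supplied = (113 − 104)/1 = 9.
Willingness to pay at Q' = 9: 194 − 0.1·9 = 193.1.
ΔQ = 81.8182 − 9 = 72.8182; wedge = 193.1 − 113 = 80.1.
The triangle = ½ × 72.8182 × 80.1 = 2916.37.

2916.37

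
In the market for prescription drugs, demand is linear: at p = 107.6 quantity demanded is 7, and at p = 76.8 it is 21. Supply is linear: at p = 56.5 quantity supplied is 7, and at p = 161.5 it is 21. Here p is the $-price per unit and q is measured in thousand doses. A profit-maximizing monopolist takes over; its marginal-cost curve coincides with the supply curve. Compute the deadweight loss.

$24.95 thousand

Demand slope = (76.8 − 107.6)/(21 − 7) = −2.2, so p = 123 − 2.2q.
Supply slope = (161.5 − 56.5)/(21 − 7) = 7.5, so p = 4 + 7.5q.
Competitive equilibrium: 123 − 2.2q = 4 + 7.5q → q* = 12.268, p* = 96.0103.
Marginal revenue: MR = 123 − 4.4q. Set MR = MC: 123 − 4.4q = 4 + 7.5q → q_m = 10.
Price p_m = 123 − 2.2·10 = 101; MC(q_m) = 4 + 7.5·10 = 79.
Competitive q* = 12.268, so Δq = 2.268; wedge = 101 − 79 = 22.
Welfare loss = ½ × 2.268 × 22 = $24.95 thousand.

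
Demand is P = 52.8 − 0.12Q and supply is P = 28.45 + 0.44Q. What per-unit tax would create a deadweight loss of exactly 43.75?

Competitive equilibrium: 52.8 − 0.12Q = 28.45 + 0.44Q → Q* = 43.4821, P* = 47.5821.
A tax t gives ΔQ = t/0.56 and wedge t, so DWL = t²/1.12.
t²/1.12 = 43.75 → t² = 49 → t = 7.

7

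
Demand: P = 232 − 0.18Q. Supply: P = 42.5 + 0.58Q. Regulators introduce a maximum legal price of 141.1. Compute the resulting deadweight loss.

2392.16

Competitive equilibrium: 232 − 0.18Q = 42.5 + 0.58Q → Q* = 249.3421, P* = 187.1184.
At the ceiling P = 141.1, quantity supplied = (141.1 − 42.5)/0.58 = 170.
Willingness to pay at Q' = 170: 232 − 0.18·170 = 201.4.
ΔQ = 249.3421 − 170 = 79.3421; wedge = 201.4 − 141.1 = 60.3.
DWL = ½ × 79.3421 × 60.3 = 2392.16.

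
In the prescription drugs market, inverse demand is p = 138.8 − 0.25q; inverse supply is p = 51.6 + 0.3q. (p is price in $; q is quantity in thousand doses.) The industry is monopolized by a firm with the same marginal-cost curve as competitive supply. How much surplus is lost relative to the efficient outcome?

$675.06 thousand

Competitive equilibrium: 138.8 − 0.25q = 51.6 + 0.3q → q* = 158.5455, p* = 99.1636.
Marginal revenue: MR = 138.8 − 0.5q. Set MR = MC: 138.8 − 0.5q = 51.6 + 0.3q → q_m = 109.
Price p_m = 138.8 − 0.25·109 = 111.55; MC(q_m) = 51.6 + 0.3·109 = 84.3.
Competitive q* = 158.5455, so Δq = 49.5455; wedge = 111.55 − 84.3 = 27.25.
Deadweight loss = ½ × 49.5455 × 27.25 = $675.06 thousand.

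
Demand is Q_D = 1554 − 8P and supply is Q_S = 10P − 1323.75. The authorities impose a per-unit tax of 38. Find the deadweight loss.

In inverse form: demand P = 194.25 − 0.125Q, supply P = 132.375 + 0.1Q.
Competitive equilibrium: 194.25 − 0.125Q = 132.375 + 0.1Q → Q* = 275, P* = 159.875.
With the tax, the buyer price exceeds the seller price by 38: (194.25 − 0.125Q) − (132.375 + 0.1Q) = 38 → Q' = 106.1111.
ΔQ = 275 − 106.1111 = 168.8889; the wedge equals the tax, 38.
DWL = ½ × 168.8889 × 38 = 3208.89.

3208.89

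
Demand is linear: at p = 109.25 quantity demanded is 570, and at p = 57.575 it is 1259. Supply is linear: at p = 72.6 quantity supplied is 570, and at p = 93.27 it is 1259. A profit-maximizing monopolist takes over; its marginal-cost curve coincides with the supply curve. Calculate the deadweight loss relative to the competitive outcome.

7698.62

Demand slope = (57.575 − 109.25)/(1259 − 570) = −0.075, so p = 152 − 0.075q.
Supply slope = (93.27 − 72.6)/(1259 − 570) = 0.03, so p = 55.5 + 0.03q.
Competitive equilibrium: 152 − 0.075q = 55.5 + 0.03q → q* = 919.04762, p* = 83.07143.
Marginal revenue: MR = 152 − 0.15q. Set MR = MC: 152 − 0.15q = 55.5 + 0.03q → q_m = 536.11111.
Price p_m = 152 − 0.075·536.11111 = 111.79167; MC(q_m) = 55.5 + 0.03·536.11111 = 71.58333.
Competitive q* = 919.04762, so Δq = 382.93651; wedge = 111.79167 − 71.58333 = 40.20834.
The triangle = ½ × 382.93651 × 40.20834 = 7698.62.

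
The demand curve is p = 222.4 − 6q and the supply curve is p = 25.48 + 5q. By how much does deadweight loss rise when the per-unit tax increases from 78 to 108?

253.64

Competitive equilibrium: 222.4 − 6q = 25.48 + 5q → q* = 17.9018, p* = 114.9891.
For a per-unit tax t: Δq = t/11, so DWL = ½·t·(t/11) = t²/22.
At t = 78: DWL = 276.545. At t = 108: DWL = 530.182.
Increase = 530.182 − 276.545 = 253.64.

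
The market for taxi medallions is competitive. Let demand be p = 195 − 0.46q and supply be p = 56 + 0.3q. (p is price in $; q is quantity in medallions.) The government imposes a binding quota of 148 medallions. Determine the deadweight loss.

Competitive equilibrium: 195 − 0.46q = 56 + 0.3q → q* = 182.8947, p* = 110.8684.
At q = 148: demand price = 195 − 0.46·148 = 126.92; supply price = 56 + 0.3·148 = 100.4.
Δq = 182.8947 − 148 = 34.8947; wedge = 126.92 − 100.4 = 26.52.
DWL = ½ × 34.8947 × 26.52 = $462.70.

$462.70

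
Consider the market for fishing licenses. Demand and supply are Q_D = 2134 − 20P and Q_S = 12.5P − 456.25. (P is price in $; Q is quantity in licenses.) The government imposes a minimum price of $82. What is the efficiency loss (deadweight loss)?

$137.54

In inverse form: demand P = 106.7 − 0.05Q, supply P = 36.5 + 0.08Q.
Competitive equilibrium: 106.7 − 0.05Q = 36.5 + 0.08Q → Q* = 540, P* = 79.7.
At the floor P = 82, quantity demanded = (106.7 − 82)/0.05 = 494.
Sellers' marginal cost at Q' = 494: 36.5 + 0.08·494 = 76.02.
ΔQ = 540 − 494 = 46; wedge = 82 − 76.02 = 5.98.
The triangle = ½ × 46 × 5.98 = $137.54.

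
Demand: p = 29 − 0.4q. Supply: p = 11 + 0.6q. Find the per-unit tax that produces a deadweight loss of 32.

8

Competitive equilibrium: 29 − 0.4q = 11 + 0.6q → q* = 18, p* = 21.8.
A tax t gives Δq = t/1 and wedge t, so DWL = t²/2.
t²/2 = 32 → t² = 64 → t = 8.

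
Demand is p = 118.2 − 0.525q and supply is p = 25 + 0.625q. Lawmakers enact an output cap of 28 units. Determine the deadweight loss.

Competitive equilibrium: 118.2 − 0.525q = 25 + 0.625q → q* = 81.0435, p* = 75.6522.
At q = 28: demand price = 118.2 − 0.525·28 = 103.5; supply price = 25 + 0.625·28 = 42.5.
Δq = 81.0435 − 28 = 53.0435; wedge = 103.5 − 42.5 = 61.
The triangle = ½ × 53.0435 × 61 = 1617.83.

1617.83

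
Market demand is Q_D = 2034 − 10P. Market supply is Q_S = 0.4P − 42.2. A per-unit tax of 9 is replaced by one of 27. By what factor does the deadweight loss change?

9

In inverse form: demand P = 203.4 − 0.1Q, supply P = 105.5 + 2.5Q.
Competitive equilibrium: 203.4 − 0.1Q = 105.5 + 2.5Q → Q* = 37.6538, P* = 199.6346.
For a per-unit tax t: ΔQ = t/2.6, so DWL = ½·t·(t/2.6) = t²/5.2.
At t = 9: DWL = 15.577. At t = 27: DWL = 140.192.
Ratio = (27/9)² = 9.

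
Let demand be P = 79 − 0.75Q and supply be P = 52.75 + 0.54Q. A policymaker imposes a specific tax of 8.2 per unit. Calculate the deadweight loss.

Competitive equilibrium: 79 − 0.75Q = 52.75 + 0.54Q → Q* = 20.3488, P* = 63.7384.
With the tax, the buyer price exceeds the seller price by 8.2: (79 − 0.75Q) − (52.75 + 0.54Q) = 8.2 → Q' = 13.9922.
ΔQ = 20.3488 − 13.9922 = 6.3566; the wedge equals the tax, 8.2.
Deadweight loss = ½ × 6.3566 × 8.2 = 26.06.

26.06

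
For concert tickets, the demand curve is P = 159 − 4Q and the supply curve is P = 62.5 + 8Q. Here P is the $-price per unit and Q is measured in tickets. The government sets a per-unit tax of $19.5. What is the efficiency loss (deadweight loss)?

$15.84

Competitive equilibrium: 159 − 4Q = 62.5 + 8Q → Q* = 8.0417, P* = 126.8333.
With the tax, the buyer price exceeds the seller price by 19.5: (159 − 4Q) − (62.5 + 8Q) = 19.5 → Q' = 6.4167.
ΔQ = 8.0417 − 6.4167 = 1.625; the wedge equals the tax, 19.5.
Welfare loss = ½ × 1.625 × 19.5 = $15.84.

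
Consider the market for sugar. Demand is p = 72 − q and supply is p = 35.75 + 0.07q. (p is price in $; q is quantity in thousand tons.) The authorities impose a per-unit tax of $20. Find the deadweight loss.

Competitive equilibrium: 72 − q = 35.75 + 0.07q → q* = 33.8785, p* = 38.1215.
With the tax, the buyer price exceeds the seller price by 20: (72 − q) − (35.75 + 0.07q) = 20 → q' = 15.1869.
Δq = 33.8785 − 15.1869 = 18.6916; the wedge equals the tax, 20.
The triangle = ½ × 18.6916 × 20 = $186.92 thousand.

$186.92 thousand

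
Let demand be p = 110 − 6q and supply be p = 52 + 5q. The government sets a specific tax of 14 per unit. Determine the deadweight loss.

8.91

Competitive equilibrium: 110 − 6q = 52 + 5q → q* = 5.2727, p* = 78.3636.
With the tax, the buyer price exceeds the seller price by 14: (110 − 6q) − (52 + 5q) = 14 → q' = 4.
Δq = 5.2727 − 4 = 1.2727; the wedge equals the tax, 14.
Welfare loss = ½ × 1.2727 × 14 = 8.91.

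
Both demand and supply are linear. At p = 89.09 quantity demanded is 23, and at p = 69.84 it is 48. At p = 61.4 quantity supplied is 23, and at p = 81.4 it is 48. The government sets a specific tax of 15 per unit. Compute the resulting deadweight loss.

Demand slope = (69.84 − 89.09)/(48 − 23) = −0.77, so p = 106.8 − 0.77q.
Supply slope = (81.4 − 61.4)/(48 − 23) = 0.8, so p = 43 + 0.8q.
Competitive equilibrium: 106.8 − 0.77q = 43 + 0.8q → q* = 40.6369, p* = 75.5096.
With the tax, the buyer price exceeds the seller price by 15: (106.8 − 0.77q) − (43 + 0.8q) = 15 → q' = 31.0828.
Δq = 40.6369 − 31.0828 = 9.5541; the wedge equals the tax, 15.
Welfare loss = ½ × 9.5541 × 15 = 71.66.

71.66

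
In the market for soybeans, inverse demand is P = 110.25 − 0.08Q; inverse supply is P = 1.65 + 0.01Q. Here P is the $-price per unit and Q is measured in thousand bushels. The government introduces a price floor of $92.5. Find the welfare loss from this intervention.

Competitive equilibrium: 110.25 − 0.08Q = 1.65 + 0.01Q → Q* = 1206.66667, P* = 13.71667.
At the floor P = 92.5, quantity demanded = (110.25 − 92.5)/0.08 = 221.875.
Sellers' marginal cost at Q' = 221.875: 1.65 + 0.01·221.875 = 3.86875.
ΔQ = 1206.66667 − 221.875 = 984.79167; wedge = 92.5 − 3.86875 = 88.63125.
The triangle = ½ × 984.79167 × 88.63125 = $43641.66 thousand.

$43641.66 thousand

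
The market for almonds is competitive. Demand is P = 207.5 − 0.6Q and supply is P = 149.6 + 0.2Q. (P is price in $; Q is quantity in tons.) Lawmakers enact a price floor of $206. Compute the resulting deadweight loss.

Competitive equilibrium: 207.5 − 0.6Q = 149.6 + 0.2Q → Q* = 72.375, P* = 164.075.
At the floor P = 206, quantity demanded = (207.5 − 206)/0.6 = 2.5.
Sellers' marginal cost at Q' = 2.5: 149.6 + 0.2·2.5 = 150.1.
ΔQ = 72.375 − 2.5 = 69.875; wedge = 206 − 150.1 = 55.9.
DWL = ½ × 69.875 × 55.9 = $1953.01.

$1953.01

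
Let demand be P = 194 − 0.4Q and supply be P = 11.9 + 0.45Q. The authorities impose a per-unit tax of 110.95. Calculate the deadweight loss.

7241.12

Competitive equilibrium: 194 − 0.4Q = 11.9 + 0.45Q → Q* = 214.2353, P* = 108.3059.
With the tax, the buyer price exceeds the seller price by 110.95: (194 − 0.4Q) − (11.9 + 0.45Q) = 110.95 → Q' = 83.7059.
ΔQ = 214.2353 − 83.7059 = 130.5294; the wedge equals the tax, 110.95.
Welfare loss = ½ × 130.5294 × 110.95 = 7241.12.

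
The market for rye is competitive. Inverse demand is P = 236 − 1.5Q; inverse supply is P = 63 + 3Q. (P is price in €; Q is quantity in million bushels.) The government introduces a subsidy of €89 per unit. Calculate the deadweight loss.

Competitive equilibrium: 236 − 1.5Q = 63 + 3Q → Q* = 38.4444, P* = 178.3333.
The subsidy lowers effective supply by 89: P = 3Q − 26.
New quantity: 236 − 1.5Q = 3Q − 26 → Q' = 58.2222.
Overproduction ΔQ = 58.2222 − 38.4444 = 19.7778; wedge = subsidy = 89.
DWL = ½ × 19.7778 × 89 = €880.11 million.

€880.11 million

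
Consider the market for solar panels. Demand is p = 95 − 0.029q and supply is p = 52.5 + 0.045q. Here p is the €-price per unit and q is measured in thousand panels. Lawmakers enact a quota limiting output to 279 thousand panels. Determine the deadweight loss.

Competitive equilibrium: 95 − 0.029q = 52.5 + 0.045q → q* = 574.3243, p* = 78.3446.
At q = 279: demand price = 95 − 0.029·279 = 86.909; supply price = 52.5 + 0.045·279 = 65.055.
Δq = 574.3243 − 279 = 295.3243; wedge = 86.909 − 65.055 = 21.854.
DWL = ½ × 295.3243 × 21.854 = €3227.01 thousand.

€3227.01 thousand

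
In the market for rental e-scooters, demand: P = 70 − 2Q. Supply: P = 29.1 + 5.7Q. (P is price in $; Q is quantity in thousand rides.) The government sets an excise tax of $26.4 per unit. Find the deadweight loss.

Competitive equilibrium: 70 − 2Q = 29.1 + 5.7Q → Q* = 5.3117, P* = 59.3766.
With the tax, the buyer price exceeds the seller price by 26.4: (70 − 2Q) − (29.1 + 5.7Q) = 26.4 → Q' = 1.8831.
ΔQ = 5.3117 − 1.8831 = 3.4286; the wedge equals the tax, 26.4.
DWL = ½ × 3.4286 × 26.4 = $45.26 thousand.

$45.26 thousand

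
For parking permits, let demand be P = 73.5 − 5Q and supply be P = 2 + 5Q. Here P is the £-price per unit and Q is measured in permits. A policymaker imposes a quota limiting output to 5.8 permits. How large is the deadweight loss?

Competitive equilibrium: 73.5 − 5Q = 2 + 5Q → Q* = 7.15, P* = 37.75.
At Q = 5.8: demand price = 73.5 − 5·5.8 = 44.5; supply price = 2 + 5·5.8 = 31.
ΔQ = 7.15 − 5.8 = 1.35; wedge = 44.5 − 31 = 13.5.
Deadweight loss = ½ × 1.35 × 13.5 = £9.11.

£9.11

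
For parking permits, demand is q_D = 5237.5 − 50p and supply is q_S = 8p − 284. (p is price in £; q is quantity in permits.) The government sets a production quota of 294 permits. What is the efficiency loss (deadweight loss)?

£2443.53

In inverse form: demand p = 104.75 − 0.02q, supply p = 35.5 + 0.125q.
Competitive equilibrium: 104.75 − 0.02q = 35.5 + 0.125q → q* = 477.5862, p* = 95.1983.
At q = 294: demand price = 104.75 − 0.02·294 = 98.87; supply price = 35.5 + 0.125·294 = 72.25.
Δq = 477.5862 − 294 = 183.5862; wedge = 98.87 − 72.25 = 26.62.
DWL = ½ × 183.5862 × 26.62 = £2443.53.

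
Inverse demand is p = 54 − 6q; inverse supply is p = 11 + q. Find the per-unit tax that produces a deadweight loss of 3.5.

7

Competitive equilibrium: 54 − 6q = 11 + q → q* = 6.1429, p* = 17.1429.
A tax t gives Δq = t/7 and wedge t, so DWL = t²/14.
t²/14 = 3.5 → t² = 49 → t = 7.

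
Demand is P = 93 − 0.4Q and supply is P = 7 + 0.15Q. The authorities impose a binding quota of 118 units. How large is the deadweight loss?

404.74

Competitive equilibrium: 93 − 0.4Q = 7 + 0.15Q → Q* = 156.3636, P* = 30.4545.
At Q = 118: demand price = 93 − 0.4·118 = 45.8; supply price = 7 + 0.15·118 = 24.7.
ΔQ = 156.3636 − 118 = 38.3636; wedge = 45.8 − 24.7 = 21.1.
DWL = ½ × 38.3636 × 21.1 = 404.74.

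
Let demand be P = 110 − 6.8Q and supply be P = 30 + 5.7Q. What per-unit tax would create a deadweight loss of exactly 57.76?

Competitive equilibrium: 110 − 6.8Q = 30 + 5.7Q → Q* = 6.4, P* = 66.48.
A tax t gives ΔQ = t/12.5 and wedge t, so DWL = t²/25.
t²/25 = 57.76 → t² = 1444 → t = 38.

38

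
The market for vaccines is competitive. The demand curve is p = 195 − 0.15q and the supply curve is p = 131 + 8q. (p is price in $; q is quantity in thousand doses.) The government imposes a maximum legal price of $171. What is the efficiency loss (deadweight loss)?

Competitive equilibrium: 195 − 0.15q = 131 + 8q → q* = 7.8528, p* = 193.8221.
At the ceiling p = 171, quantity supplied = (171 − 131)/8 = 5.
Willingness to pay at q' = 5: 195 − 0.15·5 = 194.25.
Δq = 7.8528 − 5 = 2.8528; wedge = 194.25 − 171 = 23.25.
Welfare loss = ½ × 2.8528 × 23.25 = $33.16 thousand.

$33.16 thousand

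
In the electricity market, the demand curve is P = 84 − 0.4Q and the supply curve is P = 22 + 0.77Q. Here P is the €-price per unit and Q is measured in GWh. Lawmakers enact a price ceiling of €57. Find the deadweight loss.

€33.23

Competitive equilibrium: 84 − 0.4Q = 22 + 0.77Q → Q* = 52.9915, P* = 62.8034.
At the ceiling P = 57, quantity supplied = (57 − 22)/0.77 = 45.4545.
Willingness to pay at Q' = 45.4545: 84 − 0.4·45.4545 = 65.8182.
ΔQ = 52.9915 − 45.4545 = 7.537; wedge = 65.8182 − 57 = 8.8182.
DWL = ½ × 7.537 × 8.8182 = €33.23.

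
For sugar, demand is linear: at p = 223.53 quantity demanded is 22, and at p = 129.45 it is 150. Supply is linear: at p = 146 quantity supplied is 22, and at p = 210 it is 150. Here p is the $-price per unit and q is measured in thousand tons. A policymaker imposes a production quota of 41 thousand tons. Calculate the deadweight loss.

$1183.41 thousand

Demand slope = (129.45 − 223.53)/(150 − 22) = −0.735, so p = 239.7 − 0.735q.
Supply slope = (210 − 146)/(150 − 22) = 0.5, so p = 135 + 0.5q.
Competitive equilibrium: 239.7 − 0.735q = 135 + 0.5q → q* = 84.7773, p* = 177.3887.
At q = 41: demand price = 239.7 − 0.735·41 = 209.565; supply price = 135 + 0.5·41 = 155.5.
Δq = 84.7773 − 41 = 43.7773; wedge = 209.565 − 155.5 = 54.065.
The triangle = ½ × 43.7773 × 54.065 = $1183.41 thousand.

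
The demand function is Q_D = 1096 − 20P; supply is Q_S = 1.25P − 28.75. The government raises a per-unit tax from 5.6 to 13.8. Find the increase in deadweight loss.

In inverse form: demand P = 54.8 − 0.05Q, supply P = 23 + 0.8Q.
Competitive equilibrium: 54.8 − 0.05Q = 23 + 0.8Q → Q* = 37.4118, P* = 52.9294.
For a per-unit tax t: ΔQ = t/0.85, so DWL = ½·t·(t/0.85) = t²/1.7.
At t = 5.6: DWL = 18.447. At t = 13.8: DWL = 112.024.
Increase = 112.024 − 18.447 = 93.58.

93.58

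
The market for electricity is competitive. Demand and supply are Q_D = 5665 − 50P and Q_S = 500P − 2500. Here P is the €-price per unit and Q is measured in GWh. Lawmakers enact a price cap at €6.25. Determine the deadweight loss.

In inverse form: demand P = 113.3 − 0.02Q, supply P = 5 + 0.002Q.
Competitive equilibrium: 113.3 − 0.02Q = 5 + 0.002Q → Q* = 4922.7273, P* = 14.8455.
At the ceiling P = 6.25, quantity supplied = (6.25 − 5)/0.002 = 625.
Willingness to pay at Q' = 625: 113.3 − 0.02·625 = 100.8.
ΔQ = 4922.7273 − 625 = 4297.7273; wedge = 100.8 − 6.25 = 94.55.
Welfare loss = ½ × 4297.7273 × 94.55 = €203175.06.

€203175.06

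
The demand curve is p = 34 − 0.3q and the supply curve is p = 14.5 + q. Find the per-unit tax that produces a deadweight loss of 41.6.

Competitive equilibrium: 34 − 0.3q = 14.5 + q → q* = 15, p* = 29.5.
A tax t gives Δq = t/1.3 and wedge t, so DWL = t²/2.6.
t²/2.6 = 41.6 → t² = 108.16 → t = 10.4.

10.4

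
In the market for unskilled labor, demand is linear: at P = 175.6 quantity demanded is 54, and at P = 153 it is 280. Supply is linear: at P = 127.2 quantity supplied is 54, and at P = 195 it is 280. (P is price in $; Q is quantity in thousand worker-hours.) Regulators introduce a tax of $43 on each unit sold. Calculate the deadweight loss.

$2311.25 thousand

Demand slope = (153 − 175.6)/(280 − 54) = −0.1, so P = 181 − 0.1Q.
Supply slope = (195 − 127.2)/(280 − 54) = 0.3, so P = 111 + 0.3Q.
Competitive equilibrium: 181 − 0.1Q = 111 + 0.3Q → Q* = 175, P* = 163.5.
With the tax, the buyer price exceeds the seller price by 43: (181 − 0.1Q) − (111 + 0.3Q) = 43 → Q' = 67.5.
ΔQ = 175 − 67.5 = 107.5; the wedge equals the tax, 43.
Welfare loss = ½ × 107.5 × 43 = $2311.25 thousand.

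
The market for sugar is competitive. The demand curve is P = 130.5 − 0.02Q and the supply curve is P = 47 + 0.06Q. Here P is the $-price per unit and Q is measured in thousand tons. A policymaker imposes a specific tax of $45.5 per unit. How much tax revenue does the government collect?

Competitive equilibrium: 130.5 − 0.02Q = 47 + 0.06Q → Q* = 1043.75, P* = 109.625.
With the tax, the buyer price exceeds the seller price by 45.5: (130.5 − 0.02Q) − (47 + 0.06Q) = 45.5 → Q' = 475.
Tax revenue = 45.5 × 475 = $21612.50 thousand.

$21612.50 thousand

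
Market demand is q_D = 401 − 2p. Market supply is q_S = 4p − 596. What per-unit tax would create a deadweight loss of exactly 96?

12

In inverse form: demand p = 200.5 − 0.5q, supply p = 149 + 0.25q.
Competitive equilibrium: 200.5 − 0.5q = 149 + 0.25q → q* = 68.6667, p* = 166.1667.
A tax t gives Δq = t/0.75 and wedge t, so DWL = t²/1.5.
t²/1.5 = 96 → t² = 144 → t = 12.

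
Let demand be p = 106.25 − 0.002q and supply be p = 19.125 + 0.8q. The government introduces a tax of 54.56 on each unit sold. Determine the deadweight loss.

1855.86

Competitive equilibrium: 106.25 − 0.002q = 19.125 + 0.8q → q* = 108.6347, p* = 106.0327.
With the tax, the buyer price exceeds the seller price by 54.56: (106.25 − 0.002q) − (19.125 + 0.8q) = 54.56 → q' = 40.6047.
Δq = 108.6347 − 40.6047 = 68.03; the wedge equals the tax, 54.56.
The triangle = ½ × 68.03 × 54.56 = 1855.86.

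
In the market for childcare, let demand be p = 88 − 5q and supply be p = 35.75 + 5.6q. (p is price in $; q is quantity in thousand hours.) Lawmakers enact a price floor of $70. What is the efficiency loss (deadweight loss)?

$9.36 thousand

Competitive equilibrium: 88 − 5q = 35.75 + 5.6q → q* = 4.9292, p* = 63.3538.
At the floor p = 70, quantity demanded = (88 − 70)/5 = 3.6.
Sellers' marginal cost at q' = 3.6: 35.75 + 5.6·3.6 = 55.91.
Δq = 4.9292 − 3.6 = 1.3292; wedge = 70 − 55.91 = 14.09.
The triangle = ½ × 1.3292 × 14.09 = $9.36 thousand.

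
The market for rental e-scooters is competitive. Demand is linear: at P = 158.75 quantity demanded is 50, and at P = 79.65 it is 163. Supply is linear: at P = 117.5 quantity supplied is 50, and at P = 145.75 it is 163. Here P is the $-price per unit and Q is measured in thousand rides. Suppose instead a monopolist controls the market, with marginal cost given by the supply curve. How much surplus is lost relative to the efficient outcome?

Demand slope = (79.65 − 158.75)/(163 − 50) = −0.7, so P = 193.75 − 0.7Q.
Supply slope = (145.75 − 117.5)/(163 − 50) = 0.25, so P = 105 + 0.25Q.
Competitive equilibrium: 193.75 − 0.7Q = 105 + 0.25Q → Q* = 93.4211, P* = 128.3553.
Marginal revenue: MR = 193.75 − 1.4Q. Set MR = MC: 193.75 − 1.4Q = 105 + 0.25Q → Q_m = 53.7879.
Price P_m = 193.75 − 0.7·53.7879 = 156.0985; MC(Q_m) = 105 + 0.25·53.7879 = 118.447.
Competitive Q* = 93.4211, so ΔQ = 39.6332; wedge = 156.0985 − 118.447 = 37.6515.
Welfare loss = ½ × 39.6332 × 37.6515 = $746.12 thousand.

$746.12 thousand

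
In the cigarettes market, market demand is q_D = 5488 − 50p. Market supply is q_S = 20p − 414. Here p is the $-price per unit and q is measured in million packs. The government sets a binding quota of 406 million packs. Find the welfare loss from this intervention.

In inverse form: demand p = 109.76 − 0.02q, supply p = 20.7 + 0.05q.
Competitive equilibrium: 109.76 − 0.02q = 20.7 + 0.05q → q* = 1272.2857, p* = 84.3143.
At q = 406: demand price = 109.76 − 0.02·406 = 101.64; supply price = 20.7 + 0.05·406 = 41.
Δq = 1272.2857 − 406 = 866.2857; wedge = 101.64 − 41 = 60.64.
Welfare loss = ½ × 866.2857 × 60.64 = $26265.78 million.

$26265.78 million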